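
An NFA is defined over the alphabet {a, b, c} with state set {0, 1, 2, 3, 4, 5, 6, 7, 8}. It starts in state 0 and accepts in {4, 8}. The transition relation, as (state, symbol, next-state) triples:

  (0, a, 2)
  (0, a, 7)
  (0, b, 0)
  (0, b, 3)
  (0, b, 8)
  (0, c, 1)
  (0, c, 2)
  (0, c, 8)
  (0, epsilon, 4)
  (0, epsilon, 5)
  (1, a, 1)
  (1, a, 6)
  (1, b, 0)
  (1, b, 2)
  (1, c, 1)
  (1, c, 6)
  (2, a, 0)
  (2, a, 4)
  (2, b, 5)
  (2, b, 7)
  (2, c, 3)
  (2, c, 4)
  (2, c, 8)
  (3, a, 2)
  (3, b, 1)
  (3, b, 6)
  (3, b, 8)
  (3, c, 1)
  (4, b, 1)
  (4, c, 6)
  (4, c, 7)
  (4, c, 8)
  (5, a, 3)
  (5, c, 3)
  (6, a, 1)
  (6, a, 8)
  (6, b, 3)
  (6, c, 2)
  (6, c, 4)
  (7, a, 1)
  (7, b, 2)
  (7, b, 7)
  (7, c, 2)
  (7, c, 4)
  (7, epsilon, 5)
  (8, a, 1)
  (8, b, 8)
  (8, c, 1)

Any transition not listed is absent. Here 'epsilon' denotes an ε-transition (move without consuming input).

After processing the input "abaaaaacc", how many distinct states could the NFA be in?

8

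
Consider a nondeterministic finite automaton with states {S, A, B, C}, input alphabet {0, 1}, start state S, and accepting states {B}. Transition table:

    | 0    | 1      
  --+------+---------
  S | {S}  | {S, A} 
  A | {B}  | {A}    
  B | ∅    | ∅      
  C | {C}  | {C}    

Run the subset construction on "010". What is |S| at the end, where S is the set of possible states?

Start in {S}.
Read '0': S→{S}; now {S}.
Read '1': S→{S, A}; now {S, A}.
Read '0': S→{S}, A→{B}; now {S, B}.
That set has 2 states.

2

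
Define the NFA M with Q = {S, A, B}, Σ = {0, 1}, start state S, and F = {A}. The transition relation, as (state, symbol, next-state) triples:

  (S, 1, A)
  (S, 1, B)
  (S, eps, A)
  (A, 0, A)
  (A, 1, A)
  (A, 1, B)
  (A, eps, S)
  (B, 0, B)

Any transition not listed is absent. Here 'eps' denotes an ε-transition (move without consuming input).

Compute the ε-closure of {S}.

Begin with {S}.
ε-move S → A; add A.

{S, A}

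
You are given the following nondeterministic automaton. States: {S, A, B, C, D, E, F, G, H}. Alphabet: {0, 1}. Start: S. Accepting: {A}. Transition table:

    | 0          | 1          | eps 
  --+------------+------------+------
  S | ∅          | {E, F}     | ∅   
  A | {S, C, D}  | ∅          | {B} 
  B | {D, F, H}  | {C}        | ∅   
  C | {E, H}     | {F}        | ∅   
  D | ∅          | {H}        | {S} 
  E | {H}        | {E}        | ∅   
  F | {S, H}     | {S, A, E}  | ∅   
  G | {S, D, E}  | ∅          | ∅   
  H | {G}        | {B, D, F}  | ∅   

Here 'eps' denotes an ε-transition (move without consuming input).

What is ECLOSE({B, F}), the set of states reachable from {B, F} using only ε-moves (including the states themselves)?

{B, F}

Begin with {B, F}.
No ε-moves leave this set, so the closure equals the set itself.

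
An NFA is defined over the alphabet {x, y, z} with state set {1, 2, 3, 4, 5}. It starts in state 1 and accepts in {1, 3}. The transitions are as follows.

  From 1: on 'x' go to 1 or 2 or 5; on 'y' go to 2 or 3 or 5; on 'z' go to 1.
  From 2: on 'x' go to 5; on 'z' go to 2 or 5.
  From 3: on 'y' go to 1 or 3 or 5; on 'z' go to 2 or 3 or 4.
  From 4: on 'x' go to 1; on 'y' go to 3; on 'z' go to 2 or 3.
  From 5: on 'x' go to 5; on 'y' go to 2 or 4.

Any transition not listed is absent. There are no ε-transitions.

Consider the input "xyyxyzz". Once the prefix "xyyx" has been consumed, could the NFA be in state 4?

No

Start in {1}.
Read 'x': 1→{1, 2, 5}; now {1, 2, 5}.
Read 'y': 1→{2, 3, 5}, 2→∅, 5→{2, 4}; now {2, 3, 4, 5}.
Read 'y': 2→∅, 3→{1, 3, 5}, 4→{3}, 5→{2, 4}; now {1, 2, 3, 4, 5}.
Read 'x': 1→{1, 2, 5}, 2→{5}, 3→∅, 4→{1}, 5→{5}; now {1, 2, 5}.
State 4 is not in {1, 2, 5}.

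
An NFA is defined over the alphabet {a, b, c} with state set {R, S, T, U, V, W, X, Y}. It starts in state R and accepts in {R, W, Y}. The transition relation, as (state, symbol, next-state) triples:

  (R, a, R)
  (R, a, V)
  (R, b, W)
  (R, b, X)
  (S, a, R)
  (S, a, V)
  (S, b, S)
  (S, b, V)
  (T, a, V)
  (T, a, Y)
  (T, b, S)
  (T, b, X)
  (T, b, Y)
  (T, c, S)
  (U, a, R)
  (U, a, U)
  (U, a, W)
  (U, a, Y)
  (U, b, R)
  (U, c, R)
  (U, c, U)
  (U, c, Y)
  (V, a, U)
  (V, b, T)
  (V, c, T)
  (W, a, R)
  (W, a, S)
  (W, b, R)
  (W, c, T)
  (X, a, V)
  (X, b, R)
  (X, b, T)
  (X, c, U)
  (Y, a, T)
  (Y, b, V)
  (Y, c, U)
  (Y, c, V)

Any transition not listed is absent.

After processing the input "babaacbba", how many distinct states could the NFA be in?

6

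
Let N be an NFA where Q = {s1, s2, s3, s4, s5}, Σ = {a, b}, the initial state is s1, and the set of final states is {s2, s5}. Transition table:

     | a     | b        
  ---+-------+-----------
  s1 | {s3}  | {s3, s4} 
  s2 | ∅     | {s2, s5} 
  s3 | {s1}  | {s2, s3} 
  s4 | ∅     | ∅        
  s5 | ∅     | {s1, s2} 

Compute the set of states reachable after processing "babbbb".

Start in {s1}.
Read 'b': {s1} → {s3, s4}.
Read 'a': {s3, s4} → {s1}.
Read 'b': {s1} → {s3, s4}.
Read 'b': {s3, s4} → {s2, s3}.
Read 'b': {s2, s3} → {s2, s3, s5}.
Read 'b': {s2, s3, s5} → {s1, s2, s3, s5}.

{s1, s2, s3, s5}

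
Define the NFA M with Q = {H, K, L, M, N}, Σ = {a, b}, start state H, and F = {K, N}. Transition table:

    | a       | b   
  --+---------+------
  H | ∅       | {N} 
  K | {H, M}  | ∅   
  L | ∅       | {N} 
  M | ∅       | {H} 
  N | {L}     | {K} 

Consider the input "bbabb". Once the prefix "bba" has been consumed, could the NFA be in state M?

Yes

Start in {H}.
Read 'b': H→{N}; now {N}.
Read 'b': N→{K}; now {K}.
Read 'a': K→{H, M}; now {H, M}.
State M is in {H, M}.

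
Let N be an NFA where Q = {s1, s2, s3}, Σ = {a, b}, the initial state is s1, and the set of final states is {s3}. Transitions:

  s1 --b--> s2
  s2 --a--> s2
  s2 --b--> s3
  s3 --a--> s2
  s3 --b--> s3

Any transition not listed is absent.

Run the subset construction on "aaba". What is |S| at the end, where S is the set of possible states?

Start in {s1}.
Read 'a': s1→∅; now ∅.
The set is empty and remains empty for the remaining 3 symbols.
That set has 0 states.

0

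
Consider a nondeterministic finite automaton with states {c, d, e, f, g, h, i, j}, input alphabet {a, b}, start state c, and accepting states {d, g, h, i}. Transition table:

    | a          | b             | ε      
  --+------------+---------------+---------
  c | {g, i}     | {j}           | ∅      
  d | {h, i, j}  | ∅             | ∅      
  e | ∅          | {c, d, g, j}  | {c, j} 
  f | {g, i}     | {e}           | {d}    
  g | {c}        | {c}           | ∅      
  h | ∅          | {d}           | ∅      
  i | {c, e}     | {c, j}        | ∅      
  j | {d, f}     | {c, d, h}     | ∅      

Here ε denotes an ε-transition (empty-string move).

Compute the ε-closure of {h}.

Begin with {h}.
No ε-moves leave this set, so the closure equals the set itself.

{h}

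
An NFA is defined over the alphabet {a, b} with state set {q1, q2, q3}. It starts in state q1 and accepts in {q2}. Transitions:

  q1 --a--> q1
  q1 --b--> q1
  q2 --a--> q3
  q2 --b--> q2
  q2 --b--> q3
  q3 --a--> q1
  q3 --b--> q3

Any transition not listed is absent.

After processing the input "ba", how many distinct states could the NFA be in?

1

Start in {q1}.
Read 'b': q1→{q1}; now {q1}.
Read 'a': q1→{q1}; now {q1}.
That set has 1 state.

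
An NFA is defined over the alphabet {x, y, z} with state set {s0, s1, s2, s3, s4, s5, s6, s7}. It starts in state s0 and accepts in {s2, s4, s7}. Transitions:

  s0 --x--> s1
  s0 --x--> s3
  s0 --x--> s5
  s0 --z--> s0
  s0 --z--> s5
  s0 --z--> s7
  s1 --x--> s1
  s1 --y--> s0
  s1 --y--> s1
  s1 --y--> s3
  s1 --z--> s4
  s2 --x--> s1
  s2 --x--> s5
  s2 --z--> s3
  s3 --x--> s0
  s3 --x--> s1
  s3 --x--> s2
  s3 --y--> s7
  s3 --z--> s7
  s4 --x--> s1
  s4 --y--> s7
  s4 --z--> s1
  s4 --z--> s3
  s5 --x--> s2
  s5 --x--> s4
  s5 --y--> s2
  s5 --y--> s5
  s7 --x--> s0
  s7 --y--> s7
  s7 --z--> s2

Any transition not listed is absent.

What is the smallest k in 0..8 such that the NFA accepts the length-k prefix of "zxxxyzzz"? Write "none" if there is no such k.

1

Start in {s0}.
Read 'z': s0→{s0, s5, s7}; now {s0, s5, s7}.
None of the earlier sets intersect F, but {s0, s5, s7} does.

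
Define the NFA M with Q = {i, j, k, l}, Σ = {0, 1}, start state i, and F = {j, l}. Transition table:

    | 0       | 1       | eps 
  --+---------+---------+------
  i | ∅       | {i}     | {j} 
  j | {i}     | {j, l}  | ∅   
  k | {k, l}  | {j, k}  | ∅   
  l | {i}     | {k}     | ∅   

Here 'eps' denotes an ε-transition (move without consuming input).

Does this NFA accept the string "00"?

Start: ε-closure({i}) = {i, j}.
Read '0': {i, j} → {i, j}.
Read '0': {i, j} → {i, j}.
The final set {i, j} contains the accepting state j.

Yes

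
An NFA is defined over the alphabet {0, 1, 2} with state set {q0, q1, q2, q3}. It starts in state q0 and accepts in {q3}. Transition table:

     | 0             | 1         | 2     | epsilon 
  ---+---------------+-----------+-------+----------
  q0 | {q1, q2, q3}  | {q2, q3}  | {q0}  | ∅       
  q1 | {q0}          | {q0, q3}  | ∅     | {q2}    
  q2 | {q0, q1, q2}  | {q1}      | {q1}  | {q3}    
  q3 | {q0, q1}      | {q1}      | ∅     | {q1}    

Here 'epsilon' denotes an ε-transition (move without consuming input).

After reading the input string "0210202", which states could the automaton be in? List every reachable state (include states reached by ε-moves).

Start in {q0}.
Read '0': q0→{q1, q2, q3}; now {q1, q2, q3}.
Read '2': q1→∅, q2→{q1}, q3→∅; union {q1}; ε-closure = {q1, q2, q3}.
Read '1': q1→{q0, q3}, q2→{q1}, q3→{q1}; union {q0, q1, q3}; ε-closure = {q0, q1, q2, q3}.
Read '0': q0→{q1, q2, q3}, q1→{q0}, q2→{q0, q1, q2}, q3→{q0, q1}; now {q0, q1, q2, q3}.
Read '2': q0→{q0}, q1→∅, q2→{q1}, q3→∅; union {q0, q1}; ε-closure = {q0, q1, q2, q3}.
Read '0': q0→{q1, q2, q3}, q1→{q0}, q2→{q0, q1, q2}, q3→{q0, q1}; now {q0, q1, q2, q3}.
Read '2': q0→{q0}, q1→∅, q2→{q1}, q3→∅; union {q0, q1}; ε-closure = {q0, q1, q2, q3}.

{q0, q1, q2, q3}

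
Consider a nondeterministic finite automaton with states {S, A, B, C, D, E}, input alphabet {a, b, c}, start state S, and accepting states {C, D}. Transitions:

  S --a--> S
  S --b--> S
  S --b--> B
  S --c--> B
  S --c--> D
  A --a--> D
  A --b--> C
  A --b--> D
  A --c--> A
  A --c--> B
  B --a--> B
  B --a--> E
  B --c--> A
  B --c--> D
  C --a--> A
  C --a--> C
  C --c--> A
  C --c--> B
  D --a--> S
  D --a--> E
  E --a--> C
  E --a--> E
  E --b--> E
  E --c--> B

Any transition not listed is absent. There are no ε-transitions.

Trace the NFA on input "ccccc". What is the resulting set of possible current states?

{A, B, D}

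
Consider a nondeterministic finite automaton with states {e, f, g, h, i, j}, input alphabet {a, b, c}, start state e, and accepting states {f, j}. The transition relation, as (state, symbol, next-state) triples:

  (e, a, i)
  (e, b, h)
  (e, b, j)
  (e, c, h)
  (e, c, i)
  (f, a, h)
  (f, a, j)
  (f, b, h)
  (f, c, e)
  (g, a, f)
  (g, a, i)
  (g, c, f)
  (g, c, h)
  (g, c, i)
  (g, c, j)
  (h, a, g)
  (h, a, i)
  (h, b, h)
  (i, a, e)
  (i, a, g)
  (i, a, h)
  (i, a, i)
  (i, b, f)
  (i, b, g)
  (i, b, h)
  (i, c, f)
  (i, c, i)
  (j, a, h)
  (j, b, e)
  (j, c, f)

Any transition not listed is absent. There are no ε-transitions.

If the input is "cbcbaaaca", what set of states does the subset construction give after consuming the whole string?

{e, g, h, i, j}

Start in {e}.
Read 'c': e→{h, i}; now {h, i}.
Read 'b': h→{h}, i→{f, g, h}; now {f, g, h}.
Read 'c': f→{e}, g→{f, h, i, j}, h→∅; now {e, f, h, i, j}.
Read 'b': e→{h, j}, f→{h}, h→{h}, i→{f, g, h}, j→{e}; now {e, f, g, h, j}.
Read 'a': e→{i}, f→{h, j}, g→{f, i}, h→{g, i}, j→{h}; now {f, g, h, i, j}.
Read 'a': f→{h, j}, g→{f, i}, h→{g, i}, i→{e, g, h, i}, j→{h}; now {e, f, g, h, i, j}.
Read 'a': e→{i}, f→{h, j}, g→{f, i}, h→{g, i}, i→{e, g, h, i}, j→{h}; now {e, f, g, h, i, j}.
Read 'c': e→{h, i}, f→{e}, g→{f, h, i, j}, h→∅, i→{f, i}, j→{f}; now {e, f, h, i, j}.
Read 'a': e→{i}, f→{h, j}, h→{g, i}, i→{e, g, h, i}, j→{h}; now {e, g, h, i, j}.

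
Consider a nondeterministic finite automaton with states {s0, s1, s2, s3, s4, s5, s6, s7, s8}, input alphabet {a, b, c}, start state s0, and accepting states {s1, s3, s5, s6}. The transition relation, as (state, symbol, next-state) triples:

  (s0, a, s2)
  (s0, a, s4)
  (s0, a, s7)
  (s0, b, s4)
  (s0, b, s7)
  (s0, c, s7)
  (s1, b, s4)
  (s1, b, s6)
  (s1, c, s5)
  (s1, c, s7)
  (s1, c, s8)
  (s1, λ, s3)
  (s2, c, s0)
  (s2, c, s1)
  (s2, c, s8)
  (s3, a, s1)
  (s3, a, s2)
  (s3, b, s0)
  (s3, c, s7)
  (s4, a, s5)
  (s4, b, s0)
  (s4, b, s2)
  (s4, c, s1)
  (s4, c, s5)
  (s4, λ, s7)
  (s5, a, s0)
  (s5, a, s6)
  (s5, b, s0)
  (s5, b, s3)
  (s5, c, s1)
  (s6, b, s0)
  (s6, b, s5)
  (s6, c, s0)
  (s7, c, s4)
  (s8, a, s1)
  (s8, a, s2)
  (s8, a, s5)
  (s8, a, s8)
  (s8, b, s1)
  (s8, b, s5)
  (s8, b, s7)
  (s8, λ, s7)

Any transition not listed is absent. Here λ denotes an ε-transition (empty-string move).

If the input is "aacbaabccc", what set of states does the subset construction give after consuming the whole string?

{s1, s3, s4, s5, s7, s8}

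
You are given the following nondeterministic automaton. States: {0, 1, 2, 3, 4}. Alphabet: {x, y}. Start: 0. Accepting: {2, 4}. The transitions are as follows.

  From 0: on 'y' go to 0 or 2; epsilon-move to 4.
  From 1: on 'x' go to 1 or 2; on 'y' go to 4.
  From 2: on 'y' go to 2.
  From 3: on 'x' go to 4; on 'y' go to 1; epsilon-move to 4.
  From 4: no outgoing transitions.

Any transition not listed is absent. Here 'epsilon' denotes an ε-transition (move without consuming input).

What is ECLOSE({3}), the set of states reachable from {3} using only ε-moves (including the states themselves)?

Begin with {3}.
ε-move 3 → 4; add 4.

{3, 4}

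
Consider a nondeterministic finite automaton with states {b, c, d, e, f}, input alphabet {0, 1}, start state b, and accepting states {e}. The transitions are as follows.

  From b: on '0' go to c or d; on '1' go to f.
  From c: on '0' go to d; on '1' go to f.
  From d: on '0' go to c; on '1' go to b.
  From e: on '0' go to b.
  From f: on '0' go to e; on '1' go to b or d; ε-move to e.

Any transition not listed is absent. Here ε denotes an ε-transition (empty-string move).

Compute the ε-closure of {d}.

Begin with {d}.
No ε-moves leave this set, so the closure equals the set itself.

{d}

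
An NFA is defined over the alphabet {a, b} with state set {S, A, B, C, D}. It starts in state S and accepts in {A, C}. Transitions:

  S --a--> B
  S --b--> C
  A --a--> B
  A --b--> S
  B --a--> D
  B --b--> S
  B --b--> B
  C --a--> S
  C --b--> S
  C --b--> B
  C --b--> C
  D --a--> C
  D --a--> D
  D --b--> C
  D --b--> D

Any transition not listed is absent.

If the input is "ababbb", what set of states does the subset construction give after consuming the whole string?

{S, B, C, D}

Start in {S}.
Read 'a': S→{B}; now {B}.
Read 'b': B→{S, B}; now {S, B}.
Read 'a': S→{B}, B→{D}; now {B, D}.
Read 'b': B→{S, B}, D→{C, D}; now {S, B, C, D}.
Read 'b': S→{C}, B→{S, B}, C→{S, B, C}, D→{C, D}; now {S, B, C, D}.
Read 'b': S→{C}, B→{S, B}, C→{S, B, C}, D→{C, D}; now {S, B, C, D}.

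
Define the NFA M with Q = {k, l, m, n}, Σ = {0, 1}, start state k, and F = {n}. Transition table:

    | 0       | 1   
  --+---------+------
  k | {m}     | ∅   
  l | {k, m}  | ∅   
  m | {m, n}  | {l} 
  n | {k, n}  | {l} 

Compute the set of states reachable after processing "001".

{l}

Start in {k}.
Read '0': {k} → {m}.
Read '0': {m} → {m, n}.
Read '1': {m, n} → {l}.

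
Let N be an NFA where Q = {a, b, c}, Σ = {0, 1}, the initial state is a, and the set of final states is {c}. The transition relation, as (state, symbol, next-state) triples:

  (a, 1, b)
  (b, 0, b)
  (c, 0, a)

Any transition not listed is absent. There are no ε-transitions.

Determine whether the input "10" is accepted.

No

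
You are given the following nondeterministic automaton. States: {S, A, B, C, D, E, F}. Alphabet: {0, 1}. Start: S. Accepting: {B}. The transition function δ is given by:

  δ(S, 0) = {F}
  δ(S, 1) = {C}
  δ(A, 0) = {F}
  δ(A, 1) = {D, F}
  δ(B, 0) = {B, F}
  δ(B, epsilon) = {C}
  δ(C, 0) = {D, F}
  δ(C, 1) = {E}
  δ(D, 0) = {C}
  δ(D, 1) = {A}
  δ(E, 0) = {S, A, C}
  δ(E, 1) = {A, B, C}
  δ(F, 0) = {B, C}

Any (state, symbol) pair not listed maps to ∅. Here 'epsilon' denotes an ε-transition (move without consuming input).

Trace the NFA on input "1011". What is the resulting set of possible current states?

Start in {S}.
Read '1': S→{C}; now {C}.
Read '0': C→{D, F}; now {D, F}.
Read '1': D→{A}, F→∅; now {A}.
Read '1': A→{D, F}; now {D, F}.

{D, F}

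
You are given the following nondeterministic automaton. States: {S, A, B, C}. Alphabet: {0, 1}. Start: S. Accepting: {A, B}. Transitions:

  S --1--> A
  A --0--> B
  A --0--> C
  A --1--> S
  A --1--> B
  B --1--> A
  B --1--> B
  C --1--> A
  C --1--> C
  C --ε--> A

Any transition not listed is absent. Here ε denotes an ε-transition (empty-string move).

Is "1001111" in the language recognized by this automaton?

Yes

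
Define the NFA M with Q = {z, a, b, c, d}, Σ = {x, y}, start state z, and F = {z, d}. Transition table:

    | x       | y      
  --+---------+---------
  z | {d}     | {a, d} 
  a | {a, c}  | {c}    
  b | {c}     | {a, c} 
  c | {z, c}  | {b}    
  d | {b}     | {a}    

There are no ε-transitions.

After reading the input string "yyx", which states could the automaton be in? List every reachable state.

{z, a, c}

Start in {z}.
Read 'y': {z} → {a, d}.
Read 'y': {a, d} → {a, c}.
Read 'x': {a, c} → {z, a, c}.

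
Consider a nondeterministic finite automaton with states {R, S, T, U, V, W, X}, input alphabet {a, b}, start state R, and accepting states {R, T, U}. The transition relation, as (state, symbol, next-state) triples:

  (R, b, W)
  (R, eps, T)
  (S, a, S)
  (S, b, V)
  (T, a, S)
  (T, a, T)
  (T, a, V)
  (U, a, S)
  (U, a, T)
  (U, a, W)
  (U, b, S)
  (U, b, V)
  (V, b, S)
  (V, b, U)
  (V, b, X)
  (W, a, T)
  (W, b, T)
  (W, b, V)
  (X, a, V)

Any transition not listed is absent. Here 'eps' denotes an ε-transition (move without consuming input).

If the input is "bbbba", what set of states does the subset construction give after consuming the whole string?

Start: ε-closure({R}) = {R, T}.
Read 'b': R→{W}, T→∅; now {W}.
Read 'b': W→{T, V}; now {T, V}.
Read 'b': T→∅, V→{S, U, X}; now {S, U, X}.
Read 'b': S→{V}, U→{S, V}, X→∅; now {S, V}.
Read 'a': S→{S}, V→∅; now {S}.

{S}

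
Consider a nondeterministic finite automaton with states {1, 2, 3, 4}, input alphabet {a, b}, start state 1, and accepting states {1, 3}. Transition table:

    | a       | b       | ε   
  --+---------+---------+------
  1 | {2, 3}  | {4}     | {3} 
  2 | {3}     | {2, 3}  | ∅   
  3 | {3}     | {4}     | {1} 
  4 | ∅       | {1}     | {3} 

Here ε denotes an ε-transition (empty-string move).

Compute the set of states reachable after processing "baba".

Start: ε-closure({1}) = {1, 3}.
Read 'b': 1→{4}, 3→{4}; union {4}; ε-closure = {1, 3, 4}.
Read 'a': 1→{2, 3}, 3→{3}, 4→∅; union {2, 3}; ε-closure = {1, 2, 3}.
Read 'b': 1→{4}, 2→{2, 3}, 3→{4}; union {2, 3, 4}; ε-closure = {1, 2, 3, 4}.
Read 'a': 1→{2, 3}, 2→{3}, 3→{3}, 4→∅; union {2, 3}; ε-closure = {1, 2, 3}.

{1, 2, 3}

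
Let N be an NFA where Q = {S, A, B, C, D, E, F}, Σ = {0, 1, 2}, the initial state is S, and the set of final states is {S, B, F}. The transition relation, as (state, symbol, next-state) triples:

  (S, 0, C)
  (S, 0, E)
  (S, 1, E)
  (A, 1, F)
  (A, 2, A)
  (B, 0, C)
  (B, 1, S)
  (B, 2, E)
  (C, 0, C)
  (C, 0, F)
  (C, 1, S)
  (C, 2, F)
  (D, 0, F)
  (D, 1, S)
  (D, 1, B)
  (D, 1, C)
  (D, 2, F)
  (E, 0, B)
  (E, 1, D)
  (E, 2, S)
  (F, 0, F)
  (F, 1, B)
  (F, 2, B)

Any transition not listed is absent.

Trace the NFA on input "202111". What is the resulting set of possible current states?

Start in {S}.
Read '2': S→∅; now ∅.
The set is empty and remains empty for the remaining 5 symbols.

∅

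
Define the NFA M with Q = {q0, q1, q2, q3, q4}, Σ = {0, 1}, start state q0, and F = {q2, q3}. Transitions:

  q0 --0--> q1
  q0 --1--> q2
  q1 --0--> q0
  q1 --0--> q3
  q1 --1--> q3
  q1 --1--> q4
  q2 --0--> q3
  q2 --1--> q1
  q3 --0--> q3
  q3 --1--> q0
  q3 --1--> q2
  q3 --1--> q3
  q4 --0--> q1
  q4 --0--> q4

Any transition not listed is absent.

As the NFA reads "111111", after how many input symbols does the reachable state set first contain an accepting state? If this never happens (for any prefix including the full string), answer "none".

Start in {q0}.
Read '1': q0→{q2}; now {q2}.
None of the earlier sets intersect F, but {q2} does.

1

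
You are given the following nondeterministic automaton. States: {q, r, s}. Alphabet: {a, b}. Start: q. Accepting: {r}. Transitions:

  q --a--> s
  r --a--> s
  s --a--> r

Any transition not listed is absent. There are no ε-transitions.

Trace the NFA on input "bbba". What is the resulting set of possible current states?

∅

Start in {q}.
Read 'b': q→∅; now ∅.
The set is empty and remains empty for the remaining 3 symbols.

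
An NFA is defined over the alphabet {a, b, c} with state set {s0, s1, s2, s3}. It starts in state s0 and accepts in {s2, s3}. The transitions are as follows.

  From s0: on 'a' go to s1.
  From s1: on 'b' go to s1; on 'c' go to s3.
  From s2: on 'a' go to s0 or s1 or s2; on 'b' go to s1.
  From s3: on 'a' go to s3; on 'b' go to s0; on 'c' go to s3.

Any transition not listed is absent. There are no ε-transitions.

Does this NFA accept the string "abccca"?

Start in {s0}.
Read 'a': s0→{s1}; now {s1}.
Read 'b': s1→{s1}; now {s1}.
Read 'c': s1→{s3}; now {s3}.
Read 'c': s3→{s3}; now {s3}.
Read 'c': s3→{s3}; now {s3}.
Read 'a': s3→{s3}; now {s3}.
The final set {s3} contains the accepting state s3.

Yes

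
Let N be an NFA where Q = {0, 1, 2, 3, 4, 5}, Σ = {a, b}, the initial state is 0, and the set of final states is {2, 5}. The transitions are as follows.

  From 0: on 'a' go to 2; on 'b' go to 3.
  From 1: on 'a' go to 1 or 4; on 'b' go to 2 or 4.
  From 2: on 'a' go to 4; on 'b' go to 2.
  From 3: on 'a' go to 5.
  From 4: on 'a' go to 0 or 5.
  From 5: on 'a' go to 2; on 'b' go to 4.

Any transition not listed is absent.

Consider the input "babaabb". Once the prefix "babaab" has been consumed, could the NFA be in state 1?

No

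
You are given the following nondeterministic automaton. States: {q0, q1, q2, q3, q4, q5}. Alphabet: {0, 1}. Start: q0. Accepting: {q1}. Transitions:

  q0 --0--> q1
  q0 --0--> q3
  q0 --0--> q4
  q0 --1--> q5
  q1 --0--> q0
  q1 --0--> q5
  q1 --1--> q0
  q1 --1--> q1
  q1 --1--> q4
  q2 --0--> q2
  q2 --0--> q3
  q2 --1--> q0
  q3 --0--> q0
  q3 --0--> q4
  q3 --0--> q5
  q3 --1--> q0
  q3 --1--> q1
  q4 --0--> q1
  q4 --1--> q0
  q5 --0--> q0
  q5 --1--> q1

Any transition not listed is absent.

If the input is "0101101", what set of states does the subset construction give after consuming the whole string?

{q0, q1, q4, q5}

Start in {q0}.
Read '0': q0→{q1, q3, q4}; now {q1, q3, q4}.
Read '1': q1→{q0, q1, q4}, q3→{q0, q1}, q4→{q0}; now {q0, q1, q4}.
Read '0': q0→{q1, q3, q4}, q1→{q0, q5}, q4→{q1}; now {q0, q1, q3, q4, q5}.
Read '1': q0→{q5}, q1→{q0, q1, q4}, q3→{q0, q1}, q4→{q0}, q5→{q1}; now {q0, q1, q4, q5}.
Read '1': q0→{q5}, q1→{q0, q1, q4}, q4→{q0}, q5→{q1}; now {q0, q1, q4, q5}.
Read '0': q0→{q1, q3, q4}, q1→{q0, q5}, q4→{q1}, q5→{q0}; now {q0, q1, q3, q4, q5}.
Read '1': q0→{q5}, q1→{q0, q1, q4}, q3→{q0, q1}, q4→{q0}, q5→{q1}; now {q0, q1, q4, q5}.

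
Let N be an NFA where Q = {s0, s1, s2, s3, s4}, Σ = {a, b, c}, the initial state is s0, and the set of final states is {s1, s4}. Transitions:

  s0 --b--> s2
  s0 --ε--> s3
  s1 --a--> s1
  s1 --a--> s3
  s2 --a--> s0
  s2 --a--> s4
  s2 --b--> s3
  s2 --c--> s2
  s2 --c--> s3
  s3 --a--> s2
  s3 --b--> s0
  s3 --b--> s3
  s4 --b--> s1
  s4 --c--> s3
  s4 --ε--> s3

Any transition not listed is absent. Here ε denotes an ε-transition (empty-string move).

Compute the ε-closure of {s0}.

{s0, s3}

Begin with {s0}.
ε-move s0 → s3; add s3.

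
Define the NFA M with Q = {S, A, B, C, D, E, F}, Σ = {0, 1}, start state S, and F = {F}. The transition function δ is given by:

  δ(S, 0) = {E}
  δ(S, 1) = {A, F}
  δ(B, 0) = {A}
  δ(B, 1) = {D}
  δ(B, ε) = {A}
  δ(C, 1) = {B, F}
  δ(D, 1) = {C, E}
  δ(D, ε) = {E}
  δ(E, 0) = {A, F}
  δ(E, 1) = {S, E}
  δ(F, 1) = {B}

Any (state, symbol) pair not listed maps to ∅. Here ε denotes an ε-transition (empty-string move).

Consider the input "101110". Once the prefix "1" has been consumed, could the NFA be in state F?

Yes

Start in {S}.
Read '1': {S} → {A, F}.
State F is in {A, F}.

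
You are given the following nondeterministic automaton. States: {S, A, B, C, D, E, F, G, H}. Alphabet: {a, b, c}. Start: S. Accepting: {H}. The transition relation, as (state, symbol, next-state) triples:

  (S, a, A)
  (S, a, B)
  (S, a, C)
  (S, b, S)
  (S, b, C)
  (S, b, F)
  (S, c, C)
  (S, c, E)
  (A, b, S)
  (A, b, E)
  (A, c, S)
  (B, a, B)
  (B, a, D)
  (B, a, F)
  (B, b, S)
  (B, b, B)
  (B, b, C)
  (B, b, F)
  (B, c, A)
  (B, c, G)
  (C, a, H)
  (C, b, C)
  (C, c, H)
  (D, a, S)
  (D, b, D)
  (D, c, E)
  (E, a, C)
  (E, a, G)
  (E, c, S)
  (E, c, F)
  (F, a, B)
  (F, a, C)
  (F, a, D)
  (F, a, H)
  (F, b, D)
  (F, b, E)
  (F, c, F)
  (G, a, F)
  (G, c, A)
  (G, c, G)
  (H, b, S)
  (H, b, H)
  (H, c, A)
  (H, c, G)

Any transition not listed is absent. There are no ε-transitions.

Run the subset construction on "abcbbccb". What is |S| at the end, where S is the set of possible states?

6

Start in {S}.
Read 'a': S→{A, B, C}; now {A, B, C}.
Read 'b': A→{S, E}, B→{S, B, C, F}, C→{C}; now {S, B, C, E, F}.
Read 'c': S→{C, E}, B→{A, G}, C→{H}, E→{S, F}, F→{F}; now {S, A, C, E, F, G, H}.
Read 'b': S→{S, C, F}, A→{S, E}, C→{C}, E→∅, F→{D, E}, G→∅, H→{S, H}; now {S, C, D, E, F, H}.
Read 'b': S→{S, C, F}, C→{C}, D→{D}, E→∅, F→{D, E}, H→{S, H}; now {S, C, D, E, F, H}.
Read 'c': S→{C, E}, C→{H}, D→{E}, E→{S, F}, F→{F}, H→{A, G}; now {S, A, C, E, F, G, H}.
Read 'c': S→{C, E}, A→{S}, C→{H}, E→{S, F}, F→{F}, G→{A, G}, H→{A, G}; now {S, A, C, E, F, G, H}.
Read 'b': S→{S, C, F}, A→{S, E}, C→{C}, E→∅, F→{D, E}, G→∅, H→{S, H}; now {S, C, D, E, F, H}.
That set has 6 states.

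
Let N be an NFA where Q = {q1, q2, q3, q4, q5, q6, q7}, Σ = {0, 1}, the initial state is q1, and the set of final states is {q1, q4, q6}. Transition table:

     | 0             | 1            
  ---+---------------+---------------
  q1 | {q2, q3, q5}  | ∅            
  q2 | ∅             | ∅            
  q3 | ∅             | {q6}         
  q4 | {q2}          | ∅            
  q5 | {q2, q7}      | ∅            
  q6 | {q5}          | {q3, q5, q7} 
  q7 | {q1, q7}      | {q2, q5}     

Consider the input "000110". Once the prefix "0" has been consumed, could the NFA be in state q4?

No

Start in {q1}.
Read '0': {q1} → {q2, q3, q5}.
State q4 is not in {q2, q3, q5}.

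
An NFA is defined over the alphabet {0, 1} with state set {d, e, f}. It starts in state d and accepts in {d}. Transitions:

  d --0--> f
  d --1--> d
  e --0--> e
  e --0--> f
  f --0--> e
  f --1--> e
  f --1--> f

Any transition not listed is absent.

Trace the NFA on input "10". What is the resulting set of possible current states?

{f}

Start in {d}.
Read '1': {d} → {d}.
Read '0': {d} → {f}.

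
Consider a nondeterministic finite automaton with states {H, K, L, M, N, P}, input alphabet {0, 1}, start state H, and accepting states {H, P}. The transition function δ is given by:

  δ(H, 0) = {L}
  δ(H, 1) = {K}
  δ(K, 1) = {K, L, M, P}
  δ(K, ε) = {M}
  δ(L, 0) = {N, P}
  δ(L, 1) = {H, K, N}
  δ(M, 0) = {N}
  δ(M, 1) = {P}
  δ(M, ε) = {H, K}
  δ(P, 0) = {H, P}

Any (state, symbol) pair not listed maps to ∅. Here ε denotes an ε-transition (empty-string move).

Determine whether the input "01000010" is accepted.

No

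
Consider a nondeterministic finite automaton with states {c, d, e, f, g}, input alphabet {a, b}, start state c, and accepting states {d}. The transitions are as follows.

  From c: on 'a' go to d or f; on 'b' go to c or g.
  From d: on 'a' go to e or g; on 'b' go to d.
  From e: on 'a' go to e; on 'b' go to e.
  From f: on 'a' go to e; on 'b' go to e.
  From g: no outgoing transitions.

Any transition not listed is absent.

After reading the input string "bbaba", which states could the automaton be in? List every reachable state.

Start in {c}.
Read 'b': c→{c, g}; now {c, g}.
Read 'b': c→{c, g}, g→∅; now {c, g}.
Read 'a': c→{d, f}, g→∅; now {d, f}.
Read 'b': d→{d}, f→{e}; now {d, e}.
Read 'a': d→{e, g}, e→{e}; now {e, g}.

{e, g}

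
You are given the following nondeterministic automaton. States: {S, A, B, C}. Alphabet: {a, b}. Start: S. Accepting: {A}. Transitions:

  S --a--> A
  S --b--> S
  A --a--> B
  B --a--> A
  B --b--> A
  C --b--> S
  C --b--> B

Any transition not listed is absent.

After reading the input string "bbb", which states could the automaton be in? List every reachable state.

Start in {S}.
Read 'b': {S} → {S}.
Read 'b': {S} → {S}.
Read 'b': {S} → {S}.

{S}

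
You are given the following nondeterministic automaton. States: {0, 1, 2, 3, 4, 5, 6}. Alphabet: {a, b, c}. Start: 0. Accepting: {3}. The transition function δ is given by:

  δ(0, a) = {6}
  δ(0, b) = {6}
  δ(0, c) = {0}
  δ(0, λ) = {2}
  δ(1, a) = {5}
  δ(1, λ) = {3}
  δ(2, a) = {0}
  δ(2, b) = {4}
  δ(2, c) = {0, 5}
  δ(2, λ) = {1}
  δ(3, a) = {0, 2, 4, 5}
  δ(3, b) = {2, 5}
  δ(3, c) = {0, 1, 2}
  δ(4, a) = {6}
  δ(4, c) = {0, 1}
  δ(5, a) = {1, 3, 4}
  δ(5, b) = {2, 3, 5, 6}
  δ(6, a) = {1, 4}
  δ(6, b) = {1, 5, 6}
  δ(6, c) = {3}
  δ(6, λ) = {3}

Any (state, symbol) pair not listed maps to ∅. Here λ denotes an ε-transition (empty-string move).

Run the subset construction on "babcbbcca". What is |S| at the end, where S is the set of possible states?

7

Start: ε-closure({0}) = {0, 1, 2, 3}.
Read 'b': 0→{6}, 1→∅, 2→{4}, 3→{2, 5}; union {2, 4, 5, 6}; ε-closure = {1, 2, 3, 4, 5, 6}.
Read 'a': 1→{5}, 2→{0}, 3→{0, 2, 4, 5}, 4→{6}, 5→{1, 3, 4}, 6→{1, 4}; now {0, 1, 2, 3, 4, 5, 6}.
Read 'b': 0→{6}, 1→∅, 2→{4}, 3→{2, 5}, 4→∅, 5→{2, 3, 5, 6}, 6→{1, 5, 6}; now {1, 2, 3, 4, 5, 6}.
Read 'c': 1→∅, 2→{0, 5}, 3→{0, 1, 2}, 4→{0, 1}, 5→∅, 6→{3}; now {0, 1, 2, 3, 5}.
Read 'b': 0→{6}, 1→∅, 2→{4}, 3→{2, 5}, 5→{2, 3, 5, 6}; union {2, 3, 4, 5, 6}; ε-closure = {1, 2, 3, 4, 5, 6}.
Read 'b': 1→∅, 2→{4}, 3→{2, 5}, 4→∅, 5→{2, 3, 5, 6}, 6→{1, 5, 6}; now {1, 2, 3, 4, 5, 6}.
Read 'c': 1→∅, 2→{0, 5}, 3→{0, 1, 2}, 4→{0, 1}, 5→∅, 6→{3}; now {0, 1, 2, 3, 5}.
Read 'c': 0→{0}, 1→∅, 2→{0, 5}, 3→{0, 1, 2}, 5→∅; union {0, 1, 2, 5}; ε-closure = {0, 1, 2, 3, 5}.
Read 'a': 0→{6}, 1→{5}, 2→{0}, 3→{0, 2, 4, 5}, 5→{1, 3, 4}; now {0, 1, 2, 3, 4, 5, 6}.
That set has 7 states.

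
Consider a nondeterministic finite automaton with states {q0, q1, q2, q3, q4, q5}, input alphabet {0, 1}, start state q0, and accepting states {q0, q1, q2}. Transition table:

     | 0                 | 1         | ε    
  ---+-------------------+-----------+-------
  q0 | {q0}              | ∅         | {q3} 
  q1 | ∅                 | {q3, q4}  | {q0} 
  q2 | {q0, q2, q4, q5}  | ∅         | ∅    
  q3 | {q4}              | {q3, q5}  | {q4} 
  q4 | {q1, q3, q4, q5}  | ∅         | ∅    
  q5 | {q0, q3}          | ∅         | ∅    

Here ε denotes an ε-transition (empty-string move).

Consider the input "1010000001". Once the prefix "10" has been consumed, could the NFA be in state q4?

Start: ε-closure({q0}) = {q0, q3, q4}.
Read '1': {q0, q3, q4} → {q3, q4, q5}.
Read '0': {q3, q4, q5} → {q0, q1, q3, q4, q5}.
State q4 is in {q0, q1, q3, q4, q5}.

Yes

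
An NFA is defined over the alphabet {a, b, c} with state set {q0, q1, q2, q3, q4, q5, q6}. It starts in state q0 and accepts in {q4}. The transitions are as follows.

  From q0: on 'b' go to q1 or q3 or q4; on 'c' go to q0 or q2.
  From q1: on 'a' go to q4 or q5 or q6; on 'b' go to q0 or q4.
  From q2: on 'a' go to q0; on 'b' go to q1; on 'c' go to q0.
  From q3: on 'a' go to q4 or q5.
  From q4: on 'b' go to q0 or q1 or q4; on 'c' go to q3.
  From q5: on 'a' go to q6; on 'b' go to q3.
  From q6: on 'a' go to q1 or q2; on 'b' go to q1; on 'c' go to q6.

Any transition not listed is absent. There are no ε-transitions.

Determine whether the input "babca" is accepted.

Yes

Start in {q0}.
Read 'b': q0→{q1, q3, q4}; now {q1, q3, q4}.
Read 'a': q1→{q4, q5, q6}, q3→{q4, q5}, q4→∅; now {q4, q5, q6}.
Read 'b': q4→{q0, q1, q4}, q5→{q3}, q6→{q1}; now {q0, q1, q3, q4}.
Read 'c': q0→{q0, q2}, q1→∅, q3→∅, q4→{q3}; now {q0, q2, q3}.
Read 'a': q0→∅, q2→{q0}, q3→{q4, q5}; now {q0, q4, q5}.
The final set {q0, q4, q5} contains the accepting state q4.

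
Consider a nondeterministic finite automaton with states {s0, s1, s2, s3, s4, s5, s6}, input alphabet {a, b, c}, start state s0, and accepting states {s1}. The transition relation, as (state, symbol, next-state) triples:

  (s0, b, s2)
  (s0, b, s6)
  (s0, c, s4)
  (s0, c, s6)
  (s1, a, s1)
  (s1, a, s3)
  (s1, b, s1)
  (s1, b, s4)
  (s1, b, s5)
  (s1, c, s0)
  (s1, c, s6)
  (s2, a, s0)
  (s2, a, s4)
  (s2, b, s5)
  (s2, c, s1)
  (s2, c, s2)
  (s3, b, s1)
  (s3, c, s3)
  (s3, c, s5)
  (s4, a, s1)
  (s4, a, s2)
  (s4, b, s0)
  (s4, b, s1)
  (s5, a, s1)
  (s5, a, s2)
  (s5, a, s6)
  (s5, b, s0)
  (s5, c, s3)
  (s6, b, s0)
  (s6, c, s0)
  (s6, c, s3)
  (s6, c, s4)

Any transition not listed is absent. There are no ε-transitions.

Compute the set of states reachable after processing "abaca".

∅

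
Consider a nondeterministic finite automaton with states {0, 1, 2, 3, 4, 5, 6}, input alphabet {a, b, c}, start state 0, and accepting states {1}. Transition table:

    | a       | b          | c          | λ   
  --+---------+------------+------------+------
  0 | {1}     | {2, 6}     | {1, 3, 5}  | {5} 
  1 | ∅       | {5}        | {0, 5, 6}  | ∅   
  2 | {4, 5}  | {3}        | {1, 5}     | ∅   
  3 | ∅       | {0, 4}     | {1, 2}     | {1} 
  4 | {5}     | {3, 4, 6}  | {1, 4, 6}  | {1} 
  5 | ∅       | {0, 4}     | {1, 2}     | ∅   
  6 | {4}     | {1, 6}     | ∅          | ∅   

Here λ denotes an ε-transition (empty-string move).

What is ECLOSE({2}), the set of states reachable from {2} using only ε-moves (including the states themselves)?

{2}

Begin with {2}.
No ε-moves leave this set, so the closure equals the set itself.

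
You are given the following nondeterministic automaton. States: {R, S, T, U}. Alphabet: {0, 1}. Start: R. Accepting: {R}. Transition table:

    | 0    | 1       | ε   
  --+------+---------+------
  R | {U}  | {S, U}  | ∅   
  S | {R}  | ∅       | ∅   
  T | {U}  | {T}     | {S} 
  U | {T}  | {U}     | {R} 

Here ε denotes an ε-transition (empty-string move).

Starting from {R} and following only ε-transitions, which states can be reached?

Begin with {R}.
No ε-moves leave this set, so the closure equals the set itself.

{R}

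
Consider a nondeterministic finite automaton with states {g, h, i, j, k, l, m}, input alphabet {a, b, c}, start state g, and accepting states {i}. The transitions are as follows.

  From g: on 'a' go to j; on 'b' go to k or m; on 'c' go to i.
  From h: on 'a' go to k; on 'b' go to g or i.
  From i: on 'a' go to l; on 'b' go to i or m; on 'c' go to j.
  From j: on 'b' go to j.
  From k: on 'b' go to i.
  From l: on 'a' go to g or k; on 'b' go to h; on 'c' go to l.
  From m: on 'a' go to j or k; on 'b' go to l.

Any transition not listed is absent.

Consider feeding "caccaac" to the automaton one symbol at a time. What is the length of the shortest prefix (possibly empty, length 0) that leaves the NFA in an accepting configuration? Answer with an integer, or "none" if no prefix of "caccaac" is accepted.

Start in {g}.
Read 'c': {g} → {i}.
None of the earlier sets intersect F, but {i} does.

1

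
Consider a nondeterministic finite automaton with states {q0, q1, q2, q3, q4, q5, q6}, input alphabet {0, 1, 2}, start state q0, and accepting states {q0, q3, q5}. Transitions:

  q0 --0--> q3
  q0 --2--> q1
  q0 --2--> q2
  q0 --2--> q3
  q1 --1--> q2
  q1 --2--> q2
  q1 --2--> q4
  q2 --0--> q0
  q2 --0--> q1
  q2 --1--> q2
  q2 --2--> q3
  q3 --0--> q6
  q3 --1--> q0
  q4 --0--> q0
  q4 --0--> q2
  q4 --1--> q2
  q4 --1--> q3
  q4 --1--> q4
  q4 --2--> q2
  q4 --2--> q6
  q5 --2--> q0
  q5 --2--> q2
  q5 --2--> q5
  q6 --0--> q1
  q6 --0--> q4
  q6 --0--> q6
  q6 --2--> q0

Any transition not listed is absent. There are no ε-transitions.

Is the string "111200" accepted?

Start in {q0}.
Read '1': q0→∅; now ∅.
The set is empty and remains empty for the remaining 5 symbols.
The final set ∅ contains no accepting state.

No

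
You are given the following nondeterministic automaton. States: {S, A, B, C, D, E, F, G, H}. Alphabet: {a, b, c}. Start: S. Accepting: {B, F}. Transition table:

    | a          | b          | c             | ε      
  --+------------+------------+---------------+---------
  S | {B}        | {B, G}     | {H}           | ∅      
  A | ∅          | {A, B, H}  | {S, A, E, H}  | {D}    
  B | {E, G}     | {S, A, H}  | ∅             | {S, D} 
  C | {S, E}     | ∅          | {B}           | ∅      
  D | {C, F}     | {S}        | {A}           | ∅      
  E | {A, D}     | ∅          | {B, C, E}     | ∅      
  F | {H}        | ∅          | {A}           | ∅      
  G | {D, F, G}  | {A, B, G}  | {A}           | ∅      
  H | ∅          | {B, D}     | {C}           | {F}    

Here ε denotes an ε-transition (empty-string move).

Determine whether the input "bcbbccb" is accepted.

Yes

Start in {S}.
Read 'b': S→{B, G}; union {B, G}; ε-closure = {S, B, D, G}.
Read 'c': S→{H}, B→∅, D→{A}, G→{A}; union {A, H}; ε-closure = {A, D, F, H}.
Read 'b': A→{A, B, H}, D→{S}, F→∅, H→{B, D}; union {S, A, B, D, H}; ε-closure = {S, A, B, D, F, H}.
Read 'b': S→{B, G}, A→{A, B, H}, B→{S, A, H}, D→{S}, F→∅, H→{B, D}; union {S, A, B, D, G, H}; ε-closure = {S, A, B, D, F, G, H}.
Read 'c': S→{H}, A→{S, A, E, H}, B→∅, D→{A}, F→{A}, G→{A}, H→{C}; union {S, A, C, E, H}; ε-closure = {S, A, C, D, E, F, H}.
Read 'c': S→{H}, A→{S, A, E, H}, C→{B}, D→{A}, E→{B, C, E}, F→{A}, H→{C}; union {S, A, B, C, E, H}; ε-closure = {S, A, B, C, D, E, F, H}.
Read 'b': S→{B, G}, A→{A, B, H}, B→{S, A, H}, C→∅, D→{S}, E→∅, F→∅, H→{B, D}; union {S, A, B, D, G, H}; ε-closure = {S, A, B, D, F, G, H}.
The final set {S, A, B, D, F, G, H} contains the accepting states B, F.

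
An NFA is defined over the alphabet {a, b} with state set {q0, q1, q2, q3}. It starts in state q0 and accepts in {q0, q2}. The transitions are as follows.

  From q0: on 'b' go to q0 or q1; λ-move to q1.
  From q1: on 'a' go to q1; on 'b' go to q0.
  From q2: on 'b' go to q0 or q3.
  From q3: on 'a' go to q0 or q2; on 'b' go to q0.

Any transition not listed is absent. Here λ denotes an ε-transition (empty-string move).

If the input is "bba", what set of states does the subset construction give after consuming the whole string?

{q1}

Start: ε-closure({q0}) = {q0, q1}.
Read 'b': {q0, q1} → {q0, q1}.
Read 'b': {q0, q1} → {q0, q1}.
Read 'a': {q0, q1} → {q1}.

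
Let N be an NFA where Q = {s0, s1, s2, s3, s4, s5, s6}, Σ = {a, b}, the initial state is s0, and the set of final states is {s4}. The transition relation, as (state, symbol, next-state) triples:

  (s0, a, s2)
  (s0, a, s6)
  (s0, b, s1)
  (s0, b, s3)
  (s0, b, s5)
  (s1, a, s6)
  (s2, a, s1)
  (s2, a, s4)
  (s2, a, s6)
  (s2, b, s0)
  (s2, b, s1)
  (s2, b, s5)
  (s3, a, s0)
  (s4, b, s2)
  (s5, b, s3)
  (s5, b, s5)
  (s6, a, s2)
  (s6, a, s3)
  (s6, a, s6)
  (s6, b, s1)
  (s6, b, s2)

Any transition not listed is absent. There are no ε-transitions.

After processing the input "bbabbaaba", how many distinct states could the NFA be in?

4

Start in {s0}.
Read 'b': {s0} → {s1, s3, s5}.
Read 'b': {s1, s3, s5} → {s3, s5}.
Read 'a': {s3, s5} → {s0}.
Read 'b': {s0} → {s1, s3, s5}.
Read 'b': {s1, s3, s5} → {s3, s5}.
Read 'a': {s3, s5} → {s0}.
Read 'a': {s0} → {s2, s6}.
Read 'b': {s2, s6} → {s0, s1, s2, s5}.
Read 'a': {s0, s1, s2, s5} → {s1, s2, s4, s6}.
That set has 4 states.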